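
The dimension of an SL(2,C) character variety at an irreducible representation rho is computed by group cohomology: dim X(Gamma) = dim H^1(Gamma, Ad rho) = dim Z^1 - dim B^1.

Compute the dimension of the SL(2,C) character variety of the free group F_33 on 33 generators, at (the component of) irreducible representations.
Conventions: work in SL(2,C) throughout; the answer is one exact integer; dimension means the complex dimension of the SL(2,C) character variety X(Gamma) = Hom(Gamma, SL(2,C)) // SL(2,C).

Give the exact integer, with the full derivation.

Gamma = F_33 has 33 generators and no relators.
A cocycle picks one sl_2 vector per generator freely, giving dim Z^1 = 3*33 = 99.
At an irreducible rho the centralizer of the image in sl_2 is 0, so the coboundary map sl_2 -> Z^1 is injective: dim B^1 = 3.
Therefore dim X = 99 - 3 = 96.

96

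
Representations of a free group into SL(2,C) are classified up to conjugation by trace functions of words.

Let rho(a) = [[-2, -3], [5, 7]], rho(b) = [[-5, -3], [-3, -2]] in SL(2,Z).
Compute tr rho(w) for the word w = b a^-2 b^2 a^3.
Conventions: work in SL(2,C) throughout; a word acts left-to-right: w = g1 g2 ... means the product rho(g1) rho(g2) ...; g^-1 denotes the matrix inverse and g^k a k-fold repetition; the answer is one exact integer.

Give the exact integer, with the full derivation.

-151645

rho(b) = [[-5, -3], [-3, -2]]
... * rho(a^-1) = [[7, 3], [-5, -2]]  ->  [[-20, -9], [-11, -5]]
... * rho(a^-1) = [[7, 3], [-5, -2]]  ->  [[-95, -42], [-52, -23]]
... * rho(b) = [[-5, -3], [-3, -2]]  ->  [[601, 369], [329, 202]]
... * rho(b) = [[-5, -3], [-3, -2]]  ->  [[-4112, -2541], [-2251, -1391]]
... * rho(a) = [[-2, -3], [5, 7]]  ->  [[-4481, -5451], [-2453, -2984]]
... * rho(a) = [[-2, -3], [5, 7]]  ->  [[-18293, -24714], [-10014, -13529]]
... * rho(a) = [[-2, -3], [5, 7]]  ->  [[-86984, -118119], [-47617, -64661]]
tr = -86984 + -64661 = -151645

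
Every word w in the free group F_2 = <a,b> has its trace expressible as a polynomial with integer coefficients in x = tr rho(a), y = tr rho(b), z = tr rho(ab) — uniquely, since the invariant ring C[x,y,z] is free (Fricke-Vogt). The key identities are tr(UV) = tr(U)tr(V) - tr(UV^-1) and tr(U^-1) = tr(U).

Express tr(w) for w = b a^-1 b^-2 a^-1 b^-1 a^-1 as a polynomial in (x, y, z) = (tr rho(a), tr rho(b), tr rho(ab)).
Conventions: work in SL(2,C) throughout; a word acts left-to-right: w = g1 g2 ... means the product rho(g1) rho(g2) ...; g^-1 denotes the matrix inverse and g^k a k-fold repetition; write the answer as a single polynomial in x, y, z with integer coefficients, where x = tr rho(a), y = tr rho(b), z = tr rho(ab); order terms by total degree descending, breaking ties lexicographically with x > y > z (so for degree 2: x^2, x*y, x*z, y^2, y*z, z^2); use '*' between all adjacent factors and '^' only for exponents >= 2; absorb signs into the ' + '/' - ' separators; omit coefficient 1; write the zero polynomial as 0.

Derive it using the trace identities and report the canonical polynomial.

x*y^2*z^2 - x^2*y*z - y^3*z - y*z^3 + x*z^2 + 3*y*z - x

tr(a^-1) = tr(a) = x
and tr(b a b) = tr(b) * tr(a b) - tr(a) = y*z - x
next, tr(b a b a) = tr(a b) * tr(a b) - tr(1) = z^2 - 2
tr(a b a^-1 b) = tr(b a b) * tr(a) - tr(b a b a) = x*y*z - x^2 - z^2 + 2
tr(b a^-1 b^-1 a) = tr(a b a^-1) * tr(b) - tr(a b a^-1 b) = -x*y*z + x^2 + y^2 + z^2 - 2
and tr(a^-1 b a^-1 b^-1) = tr(b a^-1 b^-1) * tr(a) - tr(b a^-1 b^-1 a) = x*y*z - y^2 - z^2 + 2
tr(a^-1 b) = tr(b) * tr(a) - tr(b a) = x*y - z
next, tr(a^-1 b a^-1) = tr(a^-1 b) * tr(a) - tr(a^-1 b a) = x^2*y - x*z - y
tr(a^-1 b a^-1 b^-2) = tr(a^-1 b a^-1 b^-1) * tr(b) - tr(a^-1 b a^-1) = x*y^2*z - x^2*y - y^3 - y*z^2 + x*z + 3*y
and tr(b^-1 a^-1 b a^-1 b^-2) = tr(a^-1 b a^-1 b^-2) * tr(b) - tr(a^-1 b a^-1 b^-1) = x*y^3*z - x^2*y^2 - y^4 - y^2*z^2 + 4*y^2 + z^2 - 2
tr(b^-2) = tr(b^-1) * tr(b) - tr(1) = y^2 - 2
tr(a^2) = tr(a) * tr(a) - tr(1) = x^2 - 2
next, tr(b a^2) = tr(a) * tr(b a) - tr(b) = x*z - y
and tr(a^2 b a) = tr(a) * tr(b a^2) - tr(b a) = x^2*z - x*y - z
and tr(a^2 b a b) = tr(a) * tr(b a b a) - tr(b a b) = x*z^2 - y*z - x
and tr(b^-1 a^2 b a) = tr(a^2 b a) * tr(b) - tr(a^2 b a b) = x^2*y*z - x*y^2 - x*z^2 + x
and tr(a b a^-1 b^-1 a) = tr(b^-1 a^2 b) * tr(a) - tr(b^-1 a^2 b a) = -x^2*y*z + x^3 + x*y^2 + x*z^2 - 3*x
tr(b a b a b) = tr(b) * tr(a b a b) - tr(a b a) = y*z^2 - x*z - y
and tr(b a b a b a) = tr(a b) * tr(a b a b) - tr(a^-1 b^-1) = z^3 - 3*z
and tr(a b a b a^-1 b) = tr(b a b a b) * tr(a) - tr(b a b a b a) = x*y*z^2 - x^2*z - z^3 - x*y + 3*z
next, tr(a b a^-1 b^-1 a b) = tr(a b a b a^-1) * tr(b) - tr(a b a b a^-1 b) = -x*y*z^2 + x^2*z + y^2*z + z^3 - 3*z
tr(a b^-1 a b a^-1 b^-1) = tr(a b a^-1 b^-1 a) * tr(b) - tr(a b a^-1 b^-1 a b) = -x^2*y^2*z + x^3*y + x*y^3 + 2*x*y*z^2 - x^2*z - y^2*z - z^3 - 3*x*y + 3*z
and tr(b a^-1 b^-2 a b^-1 a) = tr(a b^-1 a b a^-1 b^-1) * tr(b) - tr(a b^-1 a b a^-1) = -x^2*y^3*z + x^3*y^2 + x*y^4 + 2*x*y^2*z^2 - x^2*y*z - y^3*z - y*z^3 - 3*x*y^2 + 3*y*z - x
next, tr(b^-1 a^-1 b a^-1 b^-2 a) = tr(b a^-1 b^-2 a b^-1) * tr(a) - tr(b a^-1 b^-2 a b^-1 a) = x^2*y^3*z - x^3*y^2 - x*y^4 - 2*x*y^2*z^2 + x^2*y*z + y^3*z + y*z^3 + 4*x*y^2 - 3*y*z - x
and tr(b a^-1 b^-2 a^-1 b^-1 a^-1) = tr(b^-1 a^-1 b a^-1 b^-2) * tr(a) - tr(b^-1 a^-1 b a^-1 b^-2 a) = x*y^2*z^2 - x^2*y*z - y^3*z - y*z^3 + x*z^2 + 3*y*z - x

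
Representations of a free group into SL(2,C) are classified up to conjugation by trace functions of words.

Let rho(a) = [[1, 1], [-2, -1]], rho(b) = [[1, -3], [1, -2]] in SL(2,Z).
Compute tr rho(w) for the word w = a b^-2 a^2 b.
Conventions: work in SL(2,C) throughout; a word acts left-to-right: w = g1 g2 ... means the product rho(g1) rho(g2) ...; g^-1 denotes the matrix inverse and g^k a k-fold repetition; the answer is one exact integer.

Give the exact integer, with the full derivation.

10

rho(a) = [[1, 1], [-2, -1]]
... * rho(b^-1) = [[-2, 3], [-1, 1]]  ->  [[-3, 4], [5, -7]]
... * rho(b^-1) = [[-2, 3], [-1, 1]]  ->  [[2, -5], [-3, 8]]
... * rho(a) = [[1, 1], [-2, -1]]  ->  [[12, 7], [-19, -11]]
... * rho(a) = [[1, 1], [-2, -1]]  ->  [[-2, 5], [3, -8]]
... * rho(b) = [[1, -3], [1, -2]]  ->  [[3, -4], [-5, 7]]
tr = 3 + 7 = 10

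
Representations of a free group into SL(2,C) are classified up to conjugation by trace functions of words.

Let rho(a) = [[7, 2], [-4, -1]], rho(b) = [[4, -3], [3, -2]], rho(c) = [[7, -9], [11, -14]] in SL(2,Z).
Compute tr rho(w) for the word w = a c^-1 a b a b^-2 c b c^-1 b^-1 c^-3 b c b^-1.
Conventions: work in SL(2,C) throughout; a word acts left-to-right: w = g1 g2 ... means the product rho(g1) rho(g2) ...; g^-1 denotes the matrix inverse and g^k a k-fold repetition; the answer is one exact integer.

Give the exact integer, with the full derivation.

-10482169998

rho(a) = [[7, 2], [-4, -1]]
... * rho(c^-1) = [[-14, 9], [-11, 7]]  ->  [[-120, 77], [67, -43]]
... * rho(a) = [[7, 2], [-4, -1]]  ->  [[-1148, -317], [641, 177]]
... * rho(b) = [[4, -3], [3, -2]]  ->  [[-5543, 4078], [3095, -2277]]
... * rho(a) = [[7, 2], [-4, -1]]  ->  [[-55113, -15164], [30773, 8467]]
... * rho(b^-1) = [[-2, 3], [-3, 4]]  ->  [[155718, -225995], [-86947, 126187]]
... * rho(b^-1) = [[-2, 3], [-3, 4]]  ->  [[366549, -436826], [-204667, 243907]]
... * rho(c) = [[7, -9], [11, -14]]  ->  [[-2239243, 2816623], [1250308, -1572695]]
... * rho(b) = [[4, -3], [3, -2]]  ->  [[-507103, 1084483], [283147, -605534]]
... * rho(c^-1) = [[-14, 9], [-11, 7]]  ->  [[-4829871, 3027454], [2696816, -1690415]]
... * rho(b^-1) = [[-2, 3], [-3, 4]]  ->  [[577380, -2379797], [-322387, 1328788]]
... * rho(c^-1) = [[-14, 9], [-11, 7]]  ->  [[18094447, -11462159], [-10103250, 6400033]]
... * rho(c^-1) = [[-14, 9], [-11, 7]]  ->  [[-127238509, 82614910], [71045137, -46129019]]
... * rho(c^-1) = [[-14, 9], [-11, 7]]  ->  [[872575116, -566842211], [-487212709, 316503100]]
... * rho(b) = [[4, -3], [3, -2]]  ->  [[1789773831, -1484040926], [-999341536, 828631927]]
... * rho(c) = [[7, -9], [11, -14]]  ->  [[-3796033369, 4668608485], [2119560445, -2606773154]]
... * rho(b^-1) = [[-2, 3], [-3, 4]]  ->  [[-6413758717, 7286333833], [3581198572, -4068411281]]
tr = -6413758717 + -4068411281 = -10482169998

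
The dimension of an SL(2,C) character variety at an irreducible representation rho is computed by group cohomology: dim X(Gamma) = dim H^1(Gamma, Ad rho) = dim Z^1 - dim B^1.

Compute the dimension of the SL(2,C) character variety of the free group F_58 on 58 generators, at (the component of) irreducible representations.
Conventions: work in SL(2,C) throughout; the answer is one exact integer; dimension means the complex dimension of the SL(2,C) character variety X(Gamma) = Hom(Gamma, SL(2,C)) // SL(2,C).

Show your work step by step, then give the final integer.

171

Here Gamma is free of rank 58 — no relator constrains a cocycle.
Z^1(Gamma, Ad rho) = (sl_2)^58: a cocycle is a free choice of one sl_2 vector per generator, so dim Z^1 = 3*58 = 174.
At an irreducible rho the centralizer of the image in sl_2 is 0, so the coboundary map sl_2 -> Z^1 is injective: dim B^1 = 3.
Therefore dim X = 174 - 3 = 171.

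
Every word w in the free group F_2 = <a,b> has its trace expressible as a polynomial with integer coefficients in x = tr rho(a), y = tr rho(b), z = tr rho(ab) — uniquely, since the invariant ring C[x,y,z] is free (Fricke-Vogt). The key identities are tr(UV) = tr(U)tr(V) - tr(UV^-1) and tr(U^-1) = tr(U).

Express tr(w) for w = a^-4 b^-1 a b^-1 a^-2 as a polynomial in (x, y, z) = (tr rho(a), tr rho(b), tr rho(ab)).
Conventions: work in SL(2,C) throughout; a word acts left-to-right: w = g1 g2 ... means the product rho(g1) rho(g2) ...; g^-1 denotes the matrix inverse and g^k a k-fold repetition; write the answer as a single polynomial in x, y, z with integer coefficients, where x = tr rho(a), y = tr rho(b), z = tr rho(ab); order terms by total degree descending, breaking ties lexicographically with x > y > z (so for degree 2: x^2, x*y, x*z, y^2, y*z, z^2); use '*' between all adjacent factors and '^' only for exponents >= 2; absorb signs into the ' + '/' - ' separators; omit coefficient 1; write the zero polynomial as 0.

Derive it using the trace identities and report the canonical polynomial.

trace(b^-1 a) = trace(a)*trace(b) - trace(a b) = x*y - z
trace(b^-1 a b^-1) = trace(b^-1 a)*trace(b) - trace(b^-1 a b) = x*y^2 - y*z - x
trace(a^2) = trace(a)*trace(a) - trace(1) = x^2 - 2
trace(a^2 b) = trace(a)*trace(b a) - trace(b) = x*z - y
trace(a b^-1 a) = trace(a^2)*trace(b) - trace(a^2 b) = x^2*y - x*z - y
trace(a b a b) = trace(a b)*trace(a b) - trace(1) = z^2 - 2
trace(a b^-1 a b) = trace(a b a)*trace(b) - trace(a b a b) = x*y*z - y^2 - z^2 + 2
trace(b^-1 a b^-1 a) = trace(a b^-1 a)*trace(b) - trace(a b^-1 a b) = x^2*y^2 - 2*x*y*z + z^2 - 2
trace(b^-1 a b^-1 a^-1) = trace(b^-1 a b^-1)*trace(a) - trace(b^-1 a b^-1 a) = x*y*z - x^2 - z^2 + 2
trace(a^-1 b^-1 a b^-1 a^-1) = trace(b^-1 a b^-1 a^-1)*trace(a) - trace(b^-1 a b^-1) = x^2*y*z - x^3 - x*y^2 - x*z^2 + y*z + 3*x
trace(a^-1 b^-1 a b^-1 a^-2) = trace(a^-1 b^-1 a b^-1 a^-1)*trace(a) - trace(a^-1 b^-1 a b^-1) = x^3*y*z - x^4 - x^2*y^2 - x^2*z^2 + 4*x^2 + z^2 - 2
trace(a^-4 b^-1 a b^-1) = trace(a^-1 b^-1 a b^-1 a^-2)*trace(a) - trace(a^-1 b^-1 a b^-1 a^-1) = x^4*y*z - x^5 - x^3*y^2 - x^3*z^2 - x^2*y*z + 5*x^3 + x*y^2 + 2*x*z^2 - y*z - 5*x
trace(a^-3 b^-1 a b^-1 a^-2) = trace(a^-4 b^-1 a b^-1)*trace(a) - trace(a^-4 b^-1 a b^-1 a) = x^5*y*z - x^6 - x^4*y^2 - x^4*z^2 - 2*x^3*y*z + 6*x^4 + 2*x^2*y^2 + 3*x^2*z^2 - x*y*z - 9*x^2 - z^2 + 2
trace(a^-4 b^-1 a b^-1 a^-2) = trace(a^-3 b^-1 a b^-1 a^-2)*trace(a) - trace(a^-3 b^-1 a b^-1 a^-1) = x^6*y*z - x^7 - x^5*y^2 - x^5*z^2 - 3*x^4*y*z + 7*x^5 + 3*x^3*y^2 + 4*x^3*z^2 - 14*x^3 - x*y^2 - 3*x*z^2 + y*z + 7*x

x^6*y*z - x^7 - x^5*y^2 - x^5*z^2 - 3*x^4*y*z + 7*x^5 + 3*x^3*y^2 + 4*x^3*z^2 - 14*x^3 - x*y^2 - 3*x*z^2 + y*z + 7*x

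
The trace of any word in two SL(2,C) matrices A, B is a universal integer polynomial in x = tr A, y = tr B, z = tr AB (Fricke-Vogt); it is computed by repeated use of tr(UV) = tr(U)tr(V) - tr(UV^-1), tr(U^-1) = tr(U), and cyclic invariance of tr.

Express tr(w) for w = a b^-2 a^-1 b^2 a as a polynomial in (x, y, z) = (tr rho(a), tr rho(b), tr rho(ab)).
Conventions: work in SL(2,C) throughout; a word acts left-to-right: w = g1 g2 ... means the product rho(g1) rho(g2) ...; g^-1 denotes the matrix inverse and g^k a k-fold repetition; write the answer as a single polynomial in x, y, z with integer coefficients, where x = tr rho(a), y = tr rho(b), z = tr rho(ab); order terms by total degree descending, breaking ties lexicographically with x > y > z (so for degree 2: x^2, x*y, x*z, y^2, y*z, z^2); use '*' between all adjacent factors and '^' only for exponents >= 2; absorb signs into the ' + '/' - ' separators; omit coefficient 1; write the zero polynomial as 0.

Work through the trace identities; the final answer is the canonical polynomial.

-x^2*y^3*z + x^3*y^2 + x*y^4 + x*y^2*z^2 - 4*x*y^2 + x

tr(b^2 a) = tr(b) tr(a b) - tr(a)   [square of b] = y*z - x
tr(b^2) = tr(b) tr(b) - tr(1)   [square of b] = y^2 - 2
and tr(a^2 b^2) = tr(a) tr(b^2 a) - tr(b^2)   [square of a] = x*y*z - x^2 - y^2 + 2
next, tr(a^2 b) = tr(a) tr(b a) - tr(b)   [square of a] = x*z - y
tr(b^2 a^2 b) = tr(b) tr(a^2 b^2) - tr(a^2 b)   [square of b] = x*y^2*z - x^2*y - y^3 - x*z + 3*y
tr(b a b a) = tr(a b) tr(a b) - tr(1)   [split at a repeated a] = z^2 - 2
and tr(a^2 b a b) = tr(a) tr(b a b a) - tr(b a b)   [square of a] = x*z^2 - y*z - x
and tr(a^2 b a) = tr(a) tr(b a^2) - tr(b a)   [square of a] = x^2*z - x*y - z
tr(b^2 a^2 b a) = tr(b) tr(a^2 b a b) - tr(a^2 b a)   [square of b] = x*y*z^2 - x^2*z - y^2*z + z
tr(a^-1 b^2 a^2 b) = tr(b^2 a^2 b) tr(a) - tr(b^2 a^2 b a)   [inverse elimination on a] = x^2*y^2*z - x^3*y - x*y^3 - x*y*z^2 + y^2*z + 3*x*y - z
and tr(b^-1 a^-1 b^2 a^2) = tr(a^-1 b^2 a^2) tr(b) - tr(a^-1 b^2 a^2 b)   [inverse elimination on b] = -x^2*y^2*z + x^3*y + x*y^3 + x*y*z^2 - 4*x*y + z
next, tr(a b^-2 a^-1 b^2 a) = tr(b^-1 a^-1 b^2 a^2) tr(b) - tr(b^-1 a^-1 b^2 a^2 b)   [inverse elimination on b] = -x^2*y^3*z + x^3*y^2 + x*y^4 + x*y^2*z^2 - 4*x*y^2 + x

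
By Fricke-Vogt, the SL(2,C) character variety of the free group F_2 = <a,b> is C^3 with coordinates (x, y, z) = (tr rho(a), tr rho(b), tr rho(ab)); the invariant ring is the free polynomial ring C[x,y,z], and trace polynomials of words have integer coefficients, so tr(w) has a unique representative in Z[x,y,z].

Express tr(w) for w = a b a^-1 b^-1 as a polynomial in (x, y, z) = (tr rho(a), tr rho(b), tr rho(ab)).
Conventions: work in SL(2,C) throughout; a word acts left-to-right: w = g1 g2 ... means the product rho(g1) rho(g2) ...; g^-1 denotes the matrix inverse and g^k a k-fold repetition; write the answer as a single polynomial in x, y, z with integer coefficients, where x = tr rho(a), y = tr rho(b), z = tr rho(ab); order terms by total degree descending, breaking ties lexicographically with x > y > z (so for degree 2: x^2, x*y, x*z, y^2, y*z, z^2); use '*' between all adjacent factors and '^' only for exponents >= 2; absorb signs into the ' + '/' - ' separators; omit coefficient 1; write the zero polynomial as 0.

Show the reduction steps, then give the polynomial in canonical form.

-x*y*z + x^2 + y^2 + z^2 - 2

so trace(a b a) = trace(a)*trace(b a) - trace(b) = x*z - y
reduce: trace(a b a b) = trace(b a)*trace(b a) - trace(1) = z^2 - 2
trace(b^-1 a b a) = trace(a b a)*trace(b) - trace(a b a b) = x*y*z - y^2 - z^2 + 2
so trace(a b a^-1 b^-1) = trace(b^-1 a b)*trace(a) - trace(b^-1 a b a) = -x*y*z + x^2 + y^2 + z^2 - 2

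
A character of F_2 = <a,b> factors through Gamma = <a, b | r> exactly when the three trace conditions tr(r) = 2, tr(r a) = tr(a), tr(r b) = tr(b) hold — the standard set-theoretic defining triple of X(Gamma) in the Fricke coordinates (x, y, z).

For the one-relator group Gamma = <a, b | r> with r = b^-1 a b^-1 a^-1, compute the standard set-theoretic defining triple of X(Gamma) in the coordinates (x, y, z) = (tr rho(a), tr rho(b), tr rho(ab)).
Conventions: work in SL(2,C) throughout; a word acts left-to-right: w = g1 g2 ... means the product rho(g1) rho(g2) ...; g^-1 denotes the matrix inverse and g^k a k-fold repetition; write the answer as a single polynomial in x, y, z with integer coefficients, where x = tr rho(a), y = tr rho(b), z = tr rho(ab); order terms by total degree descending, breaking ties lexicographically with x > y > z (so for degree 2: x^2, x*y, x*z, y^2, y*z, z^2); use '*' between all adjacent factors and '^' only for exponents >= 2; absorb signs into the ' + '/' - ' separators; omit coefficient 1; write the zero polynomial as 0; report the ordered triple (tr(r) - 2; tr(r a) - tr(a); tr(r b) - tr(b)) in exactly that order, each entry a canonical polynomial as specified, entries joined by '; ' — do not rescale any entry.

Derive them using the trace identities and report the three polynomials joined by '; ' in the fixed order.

tr(b^-1) = tr(b) = y
tr(a b a) = tr(a) * tr(b a) - tr(b) = x*z - y
tr(a b a b) = tr(b a) * tr(b a) - tr(1)   [split at repeated b] = z^2 - 2
tr(b a b^-1 a) = tr(a b a) * tr(b) - tr(a b a b) = x*y*z - y^2 - z^2 + 2
tr(a b^-1 a^-1 b) = tr(b a b^-1) * tr(a) - tr(b a b^-1 a) = -x*y*z + x^2 + y^2 + z^2 - 2
tr(b^-1 a b^-1 a^-1) = tr(a b^-1 a^-1) * tr(b) - tr(a b^-1 a^-1 b) = x*y*z - x^2 - z^2 + 2
tr(b^-1 a) = tr(a) * tr(b) - tr(a b) = x*y - z
tr(b^-1 a b^-1) = tr(b^-1 a) * tr(b) - tr(b^-1 a b) = x*y^2 - y*z - x
assemble the triple (tr(r) - 2; tr(r a) - x; tr(r b) - y)

x*y*z - x^2 - z^2; x*y^2 - y*z - 2*x; 0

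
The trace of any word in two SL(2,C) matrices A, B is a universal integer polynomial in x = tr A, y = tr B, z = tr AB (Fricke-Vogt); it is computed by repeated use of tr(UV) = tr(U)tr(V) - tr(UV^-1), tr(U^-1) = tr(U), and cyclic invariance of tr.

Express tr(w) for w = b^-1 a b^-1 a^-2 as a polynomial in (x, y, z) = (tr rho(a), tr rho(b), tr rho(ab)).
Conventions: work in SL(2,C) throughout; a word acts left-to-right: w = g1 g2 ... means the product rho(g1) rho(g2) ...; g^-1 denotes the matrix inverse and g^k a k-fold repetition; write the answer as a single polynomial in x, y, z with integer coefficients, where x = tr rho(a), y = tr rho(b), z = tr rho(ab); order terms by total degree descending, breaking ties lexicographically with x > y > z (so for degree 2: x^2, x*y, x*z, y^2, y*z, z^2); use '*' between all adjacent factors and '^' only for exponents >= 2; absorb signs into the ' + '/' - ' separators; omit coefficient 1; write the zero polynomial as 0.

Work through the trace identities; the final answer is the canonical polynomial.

x^2*y*z - x^3 - x*y^2 - x*z^2 + y*z + 3*x

tr(b^-1) = tr(b) = y
tr(a b a) = tr(a)*tr(b a) - tr(b)  (reduce the a square) = x*z - y
tr(a b a b) = tr(b a)*tr(b a) - tr(1)  (split on b) = z^2 - 2
tr(b^-1 a b a) = tr(a b a)*tr(b) - tr(a b a b)  (eliminate b^-1) = x*y*z - y^2 - z^2 + 2
tr(a^-1 b^-1 a b) = tr(b^-1 a b)*tr(a) - tr(b^-1 a b a)  (eliminate a^-1) = -x*y*z + x^2 + y^2 + z^2 - 2
tr(b^-1 a b^-1 a^-1) = tr(a^-1 b^-1 a)*tr(b) - tr(a^-1 b^-1 a b)  (eliminate b^-1) = x*y*z - x^2 - z^2 + 2
tr(a b^-1) = tr(a)*tr(b) - tr(a b)  (eliminate b^-1) = x*y - z
tr(b^-1 a b^-1) = tr(a b^-1)*tr(b) - tr(a)  (eliminate b^-1) = x*y^2 - y*z - x
tr(b^-1 a b^-1 a^-2) = tr(b^-1 a b^-1 a^-1)*tr(a) - tr(b^-1 a b^-1)  (eliminate a^-1) = x^2*y*z - x^3 - x*y^2 - x*z^2 + y*z + 3*x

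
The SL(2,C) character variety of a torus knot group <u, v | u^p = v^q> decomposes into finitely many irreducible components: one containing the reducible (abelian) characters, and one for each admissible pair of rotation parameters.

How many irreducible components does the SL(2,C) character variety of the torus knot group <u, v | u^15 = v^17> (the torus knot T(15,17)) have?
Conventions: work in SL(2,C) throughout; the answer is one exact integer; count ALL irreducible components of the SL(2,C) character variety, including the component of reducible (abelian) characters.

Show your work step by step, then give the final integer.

113

For T(15,17): irreducibility forces the central element u^15 = v^17 to one of +I, -I.
This locks tr(u) to 2*cos(pi*alpha/15), alpha in 1..14, and tr(v) to 2*cos(pi*beta/17), beta in 1..16, on each component of irreducible characters.
Consistency of u^15 = (-1)^alpha I with v^17 = (-1)^beta I forces alpha = beta (mod 2).
count pairs: odd alpha (7 choices) x odd beta (8), plus even alpha (7) x even beta (8): 7*8 + 7*8 = 112.
components with irreducible characters: 112; plus the single component of reducible (abelian) characters: total 113.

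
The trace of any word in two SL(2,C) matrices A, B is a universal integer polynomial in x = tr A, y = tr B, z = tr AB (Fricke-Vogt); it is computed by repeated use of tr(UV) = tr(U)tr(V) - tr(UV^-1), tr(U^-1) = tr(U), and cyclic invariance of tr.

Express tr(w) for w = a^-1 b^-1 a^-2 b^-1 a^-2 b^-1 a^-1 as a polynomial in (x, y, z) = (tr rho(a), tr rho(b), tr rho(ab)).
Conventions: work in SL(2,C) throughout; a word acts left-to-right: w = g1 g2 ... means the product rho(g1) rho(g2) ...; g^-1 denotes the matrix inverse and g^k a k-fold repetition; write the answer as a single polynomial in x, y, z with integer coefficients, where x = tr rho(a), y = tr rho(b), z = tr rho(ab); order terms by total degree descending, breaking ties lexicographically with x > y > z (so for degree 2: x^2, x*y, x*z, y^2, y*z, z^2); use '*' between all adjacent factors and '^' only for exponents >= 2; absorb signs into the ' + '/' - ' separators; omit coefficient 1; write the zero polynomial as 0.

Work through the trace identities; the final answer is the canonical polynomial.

x^3*z^3 - 3*x^2*y*z^2 + 3*x*y^2*z - y^3 - 3*x*z + 3*y

trace(b^-1) = trace(b) = y
trace(b^-1 a) = trace(a) trace(b) - trace(a b)  (eliminate b^-1) = x*y - z
trace(b^-1 a^-1) = trace(b^-1) trace(a) - trace(b^-1 a)  (eliminate a^-1) = z
trace(b^-1 a^-1 b^-1) = trace(b^-1 a^-1) trace(b) - trace(b^-1 a^-1 b)  (eliminate b^-1) = y*z - x
trace(b^-1 a b^-1) = trace(b^-1 a) trace(b) - trace(b^-1 a b)  (eliminate b^-1) = x*y^2 - y*z - x
trace(a^2) = trace(a) trace(a) - trace(1)  (reduce the a square) = x^2 - 2
trace(a^2 b) = trace(a) trace(b a) - trace(b)  (reduce the a square) = x*z - y
trace(a b^-1 a) = trace(a^2) trace(b) - trace(a^2 b)  (eliminate b^-1) = x^2*y - x*z - y
trace(a b a b) = trace(b a) trace(b a) - trace(1)  (split on b) = z^2 - 2
trace(a b^-1 a b) = trace(a b a) trace(b) - trace(a b a b)  (eliminate b^-1) = x*y*z - y^2 - z^2 + 2
trace(b^-1 a b^-1 a) = trace(a b^-1 a) trace(b) - trace(a b^-1 a b)  (eliminate b^-1) = x^2*y^2 - 2*x*y*z + z^2 - 2
trace(b^-1 a^-1 b^-1 a) = trace(b^-1 a b^-1) trace(a) - trace(b^-1 a b^-1 a)  (eliminate a^-1) = x*y*z - x^2 - z^2 + 2
trace(b^-1 a^-1 b^-1 a^-1) = trace(b^-1 a^-1 b^-1) trace(a) - trace(b^-1 a^-1 b^-1 a)  (eliminate a^-1) = z^2 - 2
trace(b^-1 a^-1 b^-1 a^-2) = trace(b^-1 a^-1 b^-1 a^-1) trace(a) - trace(b^-1 a^-1 b^-1)  (eliminate a^-1) = x*z^2 - y*z - x
trace(a^-3 b^-1 a^-1 b^-1) = trace(b^-1 a^-1 b^-1 a^-2) trace(a) - trace(b^-1 a^-1 b^-1 a^-1)  (eliminate a^-1) = x^2*z^2 - x*y*z - x^2 - z^2 + 2
trace(b^-1 a^-4 b^-1 a^-1) = trace(a^-3 b^-1 a^-1 b^-1) trace(a) - trace(a^-3 b^-1 a^-1 b^-1 a)  (eliminate a^-1) = x^3*z^2 - x^2*y*z - x^3 - 2*x*z^2 + y*z + 3*x
trace(a^-3) = trace(a^-2) trace(a) - trace(a^-1)  (eliminate a^-1) = x^3 - 3*x
trace(a^-3 b) = trace(b a^-2) trace(a) - trace(b a^-1)  (eliminate a^-1) = x^3*y - x^2*z - 2*x*y + z
trace(a^-3 b^-1) = trace(a^-3) trace(b) - trace(a^-3 b)  (eliminate b^-1) = x^2*z - x*y - z
trace(a^-4 b^-1) = trace(a^-3 b^-1) trace(a) - trace(a^-3 b^-1 a)  (eliminate a^-1) = x^3*z - x^2*y - 2*x*z + y
trace(a^-4) = trace(a^-3) trace(a) - trace(a^-2)  (eliminate a^-1) = x^4 - 4*x^2 + 2
trace(b^-1 a^-4 b^-1) = trace(a^-4 b^-1) trace(b) - trace(a^-4)  (eliminate b^-1) = x^3*y*z - x^4 - x^2*y^2 - 2*x*y*z + 4*x^2 + y^2 - 2
trace(a^-2 b^-1 a^-2 b^-1 a^-2) = trace(b^-1 a^-4 b^-1 a^-1) trace(a) - trace(b^-1 a^-4 b^-1)  (eliminate a^-1) = x^4*z^2 - 2*x^3*y*z + x^2*y^2 - 2*x^2*z^2 + 3*x*y*z - x^2 - y^2 + 2
trace(a^-2 b^-1 a^-1 b) = trace(b^-1 a^-1 b a^-1) trace(a) - trace(b^-1 a^-1 b)  (eliminate a^-1) = x^2*y*z - x*y^2 - x*z^2 + x
trace(a^-1 b^-1 a^-1 b a^-2) = trace(a^-2 b^-1 a^-1 b) trace(a) - trace(a^-2 b^-1 a^-1 b a)  (eliminate a^-1) = x^3*y*z - x^2*y^2 - x^2*z^2 - x*y*z + x^2 + y^2 + z^2 - 2
trace(a^-1 b a^-1 b a^-1) = trace(a^-1 b a^-1 b) trace(a) - trace(a^-1 b a^-1 b a)  (eliminate a^-1) = x^3*y^2 - 2*x^2*y*z - x*y^2 + x*z^2 + y*z - x
trace(b^2) = trace(b) trace(b) - trace(1)  (reduce the b square) = y^2 - 2
trace(b^3) = trace(b) trace(b^2) - trace(b)  (reduce the b square) = y^3 - 3*y
trace(b^3 a) = trace(b) trace(a b^2) - trace(a b)  (reduce the b square) = y^2*z - x*y - z
trace(b^2 a^-1 b) = trace(b^3) trace(a) - trace(b^3 a)  (eliminate a^-1) = x*y^3 - y^2*z - 2*x*y + z
trace(b a b^2 a) = trace(b) trace(a b a b) - trace(a b a)  (reduce the b square) = y*z^2 - x*z - y
trace(b^2 a^-1 b a) = trace(b a b^2) trace(a) - trace(b a b^2 a)  (eliminate a^-1) = x*y^2*z - x^2*y - y*z^2 + y
trace(b a^-1 b a^-1 b) = trace(b^2 a^-1 b) trace(a) - trace(b^2 a^-1 b a)  (eliminate a^-1) = x^2*y^3 - 2*x*y^2*z - x^2*y + y*z^2 + x*z - y
trace(b a b a^-1 b) = trace(b^2 a b) trace(a) - trace(b^2 a b a)  (eliminate a^-1) = x*y^2*z - x^2*y - y*z^2 + y
trace(b a b a b a) = trace(b a) trace(b a b a) - trace(b^-1 a^-1)  (split on b) = z^3 - 3*z
trace(b a b a^-1 b a) = trace(b a b a b) trace(a) - trace(b a b a b a)  (eliminate a^-1) = x*y*z^2 - x^2*z - z^3 - x*y + 3*z
trace(b a^-1 b a^-1 b a) = trace(b a b a^-1 b) trace(a) - trace(b a b a^-1 b a)  (eliminate a^-1) = x^2*y^2*z - x^3*y - 2*x*y*z^2 + x^2*z + z^3 + 2*x*y - 3*z
trace(a^-1 b a^-1 b a^-1 b) = trace(b a^-1 b a^-1 b) trace(a) - trace(b a^-1 b a^-1 b a)  (eliminate a^-1) = x^3*y^3 - 3*x^2*y^2*z + 3*x*y*z^2 - z^3 - 3*x*y + 3*z
trace(b a^-1 b^-1 a^-1 b a^-1) = trace(a^-1 b a^-1 b a^-1) trace(b) - trace(a^-1 b a^-1 b a^-1 b)  (eliminate b^-1) = x^2*y^2*z - x*y^3 - 2*x*y*z^2 + y^2*z + z^3 + 2*x*y - 3*z
trace(a b^2 a) = trace(a) trace(b^2 a) - trace(b^2)  (reduce the a square) = x*y*z - x^2 - y^2 + 2
trace(b^2 a b^-1 a) = trace(a b^2 a) trace(b) - trace(a b^2 a b)  (eliminate b^-1) = x*y^2*z - x^2*y - y^3 - y*z^2 + x*z + 3*y
trace(b^-1 a^-1 b^2 a) = trace(b^2 a b^-1) trace(a) - trace(b^2 a b^-1 a)  (eliminate a^-1) = -x*y^2*z + x^2*y + y^3 + y*z^2 - 3*y
trace(b a^-1 b^-1 a^-1 b) = trace(b^-1 a^-1 b^2) trace(a) - trace(b^-1 a^-1 b^2 a)  (eliminate a^-1) = x*y^2*z - y^3 - y*z^2 - x*z + 3*y
trace(a^-1 b^-1 a^-1 b a^-2 b) = trace(b a^-1 b^-1 a^-1 b a^-1) trace(a) - trace(b a^-1 b^-1 a^-1 b)  (eliminate a^-1) = x^3*y^2*z - x^2*y^3 - 2*x^2*y*z^2 + x*z^3 + 2*x^2*y + y^3 + y*z^2 - 2*x*z - 3*y
trace(b^-1 a^-1 b a^-2 b^-1 a^-1) = trace(a^-1 b^-1 a^-1 b a^-2) trace(b) - trace(a^-1 b^-1 a^-1 b a^-2 b)  (eliminate b^-1) = x^2*y*z^2 - x*y^2*z - x*z^3 - x^2*y + 2*x*z + y
trace(b a^-2 b^-2 a) = trace(b^-2 a b a^-1) trace(a) - trace(b^-2 a b)  (eliminate a^-1) = -x^2*y^2*z + x^3*y + x*y^3 + x*y*z^2 - 4*x*y + z
trace(b^-1 a^-1 b a^-2 b^-1) = trace(b a^-2 b^-2) trace(a) - trace(b a^-2 b^-2 a)  (eliminate a^-1) = x^2*y^2*z - x^3*y - x*y^3 - x*y*z^2 + x^2*z + 3*x*y - z
trace(a^-1 b a^-2 b^-1 a^-2 b^-1) = trace(b^-1 a^-1 b a^-2 b^-1 a^-1) trace(a) - trace(b^-1 a^-1 b a^-2 b^-1)  (eliminate a^-1) = x^3*y*z^2 - 2*x^2*y^2*z - x^2*z^3 + x*y^3 + x*y*z^2 + x^2*z - 2*x*y + z
trace(a^-2 b^-1 a^-2 b^-1 a^-2 b) = trace(a^-1 b a^-2 b^-1 a^-2 b^-1) trace(a) - trace(a^-1 b a^-2 b^-1 a^-2 b^-1 a)  (eliminate a^-1) = x^4*y*z^2 - 2*x^3*y^2*z - x^3*z^3 + x^2*y^3 + x^2*y*z^2 - x^2*y + 3*x*z - y
trace(a^-1 b^-1 a^-2 b^-1 a^-2 b^-1 a^-1) = trace(a^-2 b^-1 a^-2 b^-1 a^-2) trace(b) - trace(a^-2 b^-1 a^-2 b^-1 a^-2 b)  (eliminate b^-1) = x^3*z^3 - 3*x^2*y*z^2 + 3*x*y^2*z - y^3 - 3*x*z + 3*y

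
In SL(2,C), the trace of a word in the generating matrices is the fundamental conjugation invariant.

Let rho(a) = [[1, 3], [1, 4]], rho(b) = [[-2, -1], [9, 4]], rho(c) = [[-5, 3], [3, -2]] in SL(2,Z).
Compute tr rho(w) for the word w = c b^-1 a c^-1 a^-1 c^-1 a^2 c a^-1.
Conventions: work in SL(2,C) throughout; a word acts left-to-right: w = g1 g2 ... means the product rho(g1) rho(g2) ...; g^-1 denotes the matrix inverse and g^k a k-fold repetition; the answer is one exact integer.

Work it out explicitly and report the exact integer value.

rho(c) = [[-5, 3], [3, -2]]
... * rho(b^-1) = [[4, 1], [-9, -2]]  ->  [[-47, -11], [30, 7]]
... * rho(a) = [[1, 3], [1, 4]]  ->  [[-58, -185], [37, 118]]
... * rho(c^-1) = [[-2, -3], [-3, -5]]  ->  [[671, 1099], [-428, -701]]
... * rho(a^-1) = [[4, -3], [-1, 1]]  ->  [[1585, -914], [-1011, 583]]
... * rho(c^-1) = [[-2, -3], [-3, -5]]  ->  [[-428, -185], [273, 118]]
... * rho(a) = [[1, 3], [1, 4]]  ->  [[-613, -2024], [391, 1291]]
... * rho(a) = [[1, 3], [1, 4]]  ->  [[-2637, -9935], [1682, 6337]]
... * rho(c) = [[-5, 3], [3, -2]]  ->  [[-16620, 11959], [10601, -7628]]
... * rho(a^-1) = [[4, -3], [-1, 1]]  ->  [[-78439, 61819], [50032, -39431]]
tr = -78439 + -39431 = -117870

-117870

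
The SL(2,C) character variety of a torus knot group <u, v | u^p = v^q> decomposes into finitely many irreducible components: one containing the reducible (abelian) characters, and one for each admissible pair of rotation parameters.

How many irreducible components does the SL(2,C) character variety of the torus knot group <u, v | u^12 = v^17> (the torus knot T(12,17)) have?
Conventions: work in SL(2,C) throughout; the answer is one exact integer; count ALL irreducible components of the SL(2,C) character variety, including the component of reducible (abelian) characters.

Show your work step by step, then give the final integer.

Gamma = < u, v | u^12 = v^17 > (torus knot T(12,17)); the central element u^12 = v^17 acts as +I or -I in any irreducible SL(2,C) representation.
So on each irreducible component the traces are pinned: tr(u) = 2*cos(pi*alpha/12) with 1 <= alpha <= 11, tr(v) = 2*cos(pi*beta/17) with 1 <= beta <= 16.
Consistency of u^12 = (-1)^alpha I with v^17 = (-1)^beta I forces alpha = beta (mod 2).
count pairs: odd alpha (6 choices) x odd beta (8), plus even alpha (5) x even beta (8): 6*8 + 5*8 = 88.
components with irreducible characters: 88; plus the single component of reducible (abelian) characters: total 89.

89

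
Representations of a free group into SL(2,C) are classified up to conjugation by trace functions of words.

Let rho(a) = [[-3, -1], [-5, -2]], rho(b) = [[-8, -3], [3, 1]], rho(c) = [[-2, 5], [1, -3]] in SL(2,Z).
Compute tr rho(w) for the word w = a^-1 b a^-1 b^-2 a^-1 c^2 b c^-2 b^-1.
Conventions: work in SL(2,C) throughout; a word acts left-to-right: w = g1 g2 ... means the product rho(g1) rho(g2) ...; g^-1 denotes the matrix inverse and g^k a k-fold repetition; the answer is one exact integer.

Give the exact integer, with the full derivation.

13248781

rho(a^-1) = [[-2, 1], [5, -3]]
... * rho(b) = [[-8, -3], [3, 1]]  ->  [[19, 7], [-49, -18]]
... * rho(a^-1) = [[-2, 1], [5, -3]]  ->  [[-3, -2], [8, 5]]
... * rho(b^-1) = [[1, 3], [-3, -8]]  ->  [[3, 7], [-7, -16]]
... * rho(b^-1) = [[1, 3], [-3, -8]]  ->  [[-18, -47], [41, 107]]
... * rho(a^-1) = [[-2, 1], [5, -3]]  ->  [[-199, 123], [453, -280]]
... * rho(c) = [[-2, 5], [1, -3]]  ->  [[521, -1364], [-1186, 3105]]
... * rho(c) = [[-2, 5], [1, -3]]  ->  [[-2406, 6697], [5477, -15245]]
... * rho(b) = [[-8, -3], [3, 1]]  ->  [[39339, 13915], [-89551, -31676]]
... * rho(c^-1) = [[-3, -5], [-1, -2]]  ->  [[-131932, -224525], [300329, 511107]]
... * rho(c^-1) = [[-3, -5], [-1, -2]]  ->  [[620321, 1108710], [-1412094, -2523859]]
... * rho(b^-1) = [[1, 3], [-3, -8]]  ->  [[-2705809, -7008717], [6159483, 15954590]]
tr = -2705809 + 15954590 = 13248781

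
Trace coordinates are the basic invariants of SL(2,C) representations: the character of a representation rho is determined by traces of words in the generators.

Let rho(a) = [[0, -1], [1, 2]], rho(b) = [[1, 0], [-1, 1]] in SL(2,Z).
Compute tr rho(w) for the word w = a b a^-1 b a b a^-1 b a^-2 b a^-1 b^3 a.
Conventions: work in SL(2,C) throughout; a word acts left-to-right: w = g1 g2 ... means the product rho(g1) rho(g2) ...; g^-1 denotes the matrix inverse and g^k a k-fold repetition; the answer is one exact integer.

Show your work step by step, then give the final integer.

-7

rho(a) = [[0, -1], [1, 2]]
... * rho(b) = [[1, 0], [-1, 1]]  ->  [[1, -1], [-1, 2]]
... * rho(a^-1) = [[2, 1], [-1, 0]]  ->  [[3, 1], [-4, -1]]
... * rho(b) = [[1, 0], [-1, 1]]  ->  [[2, 1], [-3, -1]]
... * rho(a) = [[0, -1], [1, 2]]  ->  [[1, 0], [-1, 1]]
... * rho(b) = [[1, 0], [-1, 1]]  ->  [[1, 0], [-2, 1]]
... * rho(a^-1) = [[2, 1], [-1, 0]]  ->  [[2, 1], [-5, -2]]
... * rho(b) = [[1, 0], [-1, 1]]  ->  [[1, 1], [-3, -2]]
... * rho(a^-1) = [[2, 1], [-1, 0]]  ->  [[1, 1], [-4, -3]]
... * rho(a^-1) = [[2, 1], [-1, 0]]  ->  [[1, 1], [-5, -4]]
... * rho(b) = [[1, 0], [-1, 1]]  ->  [[0, 1], [-1, -4]]
... * rho(a^-1) = [[2, 1], [-1, 0]]  ->  [[-1, 0], [2, -1]]
... * rho(b) = [[1, 0], [-1, 1]]  ->  [[-1, 0], [3, -1]]
... * rho(b) = [[1, 0], [-1, 1]]  ->  [[-1, 0], [4, -1]]
... * rho(b) = [[1, 0], [-1, 1]]  ->  [[-1, 0], [5, -1]]
... * rho(a) = [[0, -1], [1, 2]]  ->  [[0, 1], [-1, -7]]
tr = 0 + -7 = -7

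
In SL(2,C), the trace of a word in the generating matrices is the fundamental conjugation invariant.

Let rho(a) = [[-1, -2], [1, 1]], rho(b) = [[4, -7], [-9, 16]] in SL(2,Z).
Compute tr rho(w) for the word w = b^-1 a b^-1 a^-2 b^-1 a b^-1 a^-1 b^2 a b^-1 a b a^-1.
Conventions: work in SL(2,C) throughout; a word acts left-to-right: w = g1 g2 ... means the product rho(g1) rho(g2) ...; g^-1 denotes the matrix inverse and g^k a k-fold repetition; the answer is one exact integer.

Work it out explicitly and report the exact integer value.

rho(b^-1) = [[16, 7], [9, 4]]
... * rho(a) = [[-1, -2], [1, 1]]  ->  [[-9, -25], [-5, -14]]
... * rho(b^-1) = [[16, 7], [9, 4]]  ->  [[-369, -163], [-206, -91]]
... * rho(a^-1) = [[1, 2], [-1, -1]]  ->  [[-206, -575], [-115, -321]]
... * rho(a^-1) = [[1, 2], [-1, -1]]  ->  [[369, 163], [206, 91]]
... * rho(b^-1) = [[16, 7], [9, 4]]  ->  [[7371, 3235], [4115, 1806]]
... * rho(a) = [[-1, -2], [1, 1]]  ->  [[-4136, -11507], [-2309, -6424]]
... * rho(b^-1) = [[16, 7], [9, 4]]  ->  [[-169739, -74980], [-94760, -41859]]
... * rho(a^-1) = [[1, 2], [-1, -1]]  ->  [[-94759, -264498], [-52901, -147661]]
... * rho(b) = [[4, -7], [-9, 16]]  ->  [[2001446, -3568655], [1117345, -1992269]]
... * rho(b) = [[4, -7], [-9, 16]]  ->  [[40123679, -71108602], [22399801, -39697719]]
... * rho(a) = [[-1, -2], [1, 1]]  ->  [[-111232281, -151355960], [-62097520, -84497321]]
... * rho(b^-1) = [[16, 7], [9, 4]]  ->  [[-3141920136, -1384049807], [-1754036209, -772671924]]
... * rho(a) = [[-1, -2], [1, 1]]  ->  [[1757870329, 4899790465], [981364285, 2735400494]]
... * rho(b) = [[4, -7], [-9, 16]]  ->  [[-37066632869, 66091555137], [-20693147306, 36896857909]]
... * rho(a^-1) = [[1, 2], [-1, -1]]  ->  [[-103158188006, -140224820875], [-57590005215, -78283152521]]
tr = -103158188006 + -78283152521 = -181441340527

-181441340527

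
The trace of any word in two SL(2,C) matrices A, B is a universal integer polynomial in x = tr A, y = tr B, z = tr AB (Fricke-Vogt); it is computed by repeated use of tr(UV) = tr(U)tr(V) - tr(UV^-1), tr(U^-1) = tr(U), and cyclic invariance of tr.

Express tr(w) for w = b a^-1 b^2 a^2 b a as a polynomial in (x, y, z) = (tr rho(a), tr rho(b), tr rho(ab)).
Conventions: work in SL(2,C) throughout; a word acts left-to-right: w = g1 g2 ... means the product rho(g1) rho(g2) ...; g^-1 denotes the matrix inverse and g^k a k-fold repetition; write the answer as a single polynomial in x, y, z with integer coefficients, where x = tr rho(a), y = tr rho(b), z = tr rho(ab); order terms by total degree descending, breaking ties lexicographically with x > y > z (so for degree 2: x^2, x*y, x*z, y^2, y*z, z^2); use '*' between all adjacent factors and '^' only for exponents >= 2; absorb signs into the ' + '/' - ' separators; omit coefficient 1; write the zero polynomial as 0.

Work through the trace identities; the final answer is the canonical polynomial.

x^2*y^2*z^2 - x^3*y*z - x*y^3*z - x*y*z^3 + y^2*z^2 + 3*x*y*z - y^2 - z^2 + 2

reduce: tr(b a b a) = tr(b a) * tr(b a) - tr(1)  (split on b) = z^2 - 2
tr(b a b) = tr(b) * tr(a b) - tr(a)  (reduce the b square) = y*z - x
reduce: tr(a^2 b a b) = tr(a) * tr(b a b a) - tr(b a b)  (reduce the a square) = x*z^2 - y*z - x
tr(b a^2) = tr(a) * tr(b a) - tr(b)  (reduce the a square) = x*z - y
tr(a^2 b a) = tr(a) * tr(b a^2) - tr(b a)  (reduce the a square) = x^2*z - x*y - z
tr(b a^2 b a b) = tr(b) * tr(a^2 b a b) - tr(a^2 b a)  (reduce the b square) = x*y*z^2 - x^2*z - y^2*z + z
tr(b^2 a^2 b a b) = tr(b) * tr(b a^2 b a b) - tr(b a^2 b a)  (reduce the b square) = x*y^2*z^2 - x^2*y*z - y^3*z - x*z^2 + 2*y*z + x
so tr(b a b a b a) = tr(a b a b) * tr(a b) - tr(b a)  (split on a) = z^3 - 3*z
reduce: tr(b a b a b) = tr(b) * tr(a b a b) - tr(a b a)  (reduce the b square) = y*z^2 - x*z - y
tr(a^2 b a b a b) = tr(a) * tr(b a b a b a) - tr(b a b a b)  (reduce the a square) = x*z^3 - y*z^2 - 2*x*z + y
reduce: tr(a^2 b a b a) = tr(a) * tr(a b a b a) - tr(a b a b)  (reduce the a square) = x^2*z^2 - x*y*z - x^2 - z^2 + 2
so tr(b^2 a^2 b a b a) = tr(b) * tr(a^2 b a b a b) - tr(a^2 b a b a)  (reduce the b square) = x*y*z^3 - x^2*z^2 - y^2*z^2 - x*y*z + x^2 + y^2 + z^2 - 2
reduce: tr(b a^-1 b^2 a^2 b a) = tr(b^2 a^2 b a b) * tr(a) - tr(b^2 a^2 b a b a)  (eliminate a^-1) = x^2*y^2*z^2 - x^3*y*z - x*y^3*z - x*y*z^3 + y^2*z^2 + 3*x*y*z - y^2 - z^2 + 2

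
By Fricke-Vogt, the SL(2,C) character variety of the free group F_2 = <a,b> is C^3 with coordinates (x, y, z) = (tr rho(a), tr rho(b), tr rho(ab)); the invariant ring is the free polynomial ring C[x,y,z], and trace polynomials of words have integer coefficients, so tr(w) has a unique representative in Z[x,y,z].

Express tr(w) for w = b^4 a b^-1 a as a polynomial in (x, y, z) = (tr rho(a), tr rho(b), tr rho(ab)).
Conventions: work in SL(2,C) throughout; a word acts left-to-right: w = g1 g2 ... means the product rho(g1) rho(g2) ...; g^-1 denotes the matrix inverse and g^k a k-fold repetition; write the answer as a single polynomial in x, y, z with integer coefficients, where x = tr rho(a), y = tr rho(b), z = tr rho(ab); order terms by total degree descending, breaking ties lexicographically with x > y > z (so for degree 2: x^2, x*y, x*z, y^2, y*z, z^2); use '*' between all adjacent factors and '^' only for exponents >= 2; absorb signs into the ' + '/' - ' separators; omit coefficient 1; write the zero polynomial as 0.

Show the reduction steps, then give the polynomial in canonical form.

x*y^4*z - x^2*y^3 - y^5 - y^3*z^2 - x*y^2*z + x^2*y + 5*y^3 + 2*y*z^2 - x*z - 5*y

trace(b^2 a) = trace(b)*trace(a b) - trace(a)   [square of b] = y*z - x
trace(b^2) = trace(b)*trace(b) - trace(1)   [square of b] = y^2 - 2
reduce: trace(a^2 b^2) = trace(a)*trace(b^2 a) - trace(b^2)   [square of a] = x*y*z - x^2 - y^2 + 2
trace(a^2 b) = trace(a)*trace(b a) - trace(b)   [square of a] = x*z - y
trace(b^2 a^2 b) = trace(b)*trace(a^2 b^2) - trace(a^2 b)   [square of b] = x*y^2*z - x^2*y - y^3 - x*z + 3*y
trace(a b^4 a) = trace(b)*trace(b^2 a^2 b) - trace(b^2 a^2)   [square of b] = x*y^3*z - x^2*y^2 - y^4 - 2*x*y*z + x^2 + 4*y^2 - 2
so trace(a b a b) = trace(b a)*trace(b a) - trace(1)   [split at a repeated b] = z^2 - 2
reduce: trace(b a b a b) = trace(b)*trace(a b a b) - trace(a b a)   [square of b] = y*z^2 - x*z - y
reduce: trace(b a b a b^2) = trace(b)*trace(b a b a b) - trace(b a b a)   [square of b] = y^2*z^2 - x*y*z - y^2 - z^2 + 2
trace(a b^4 a b) = trace(b)*trace(b a b a b^2) - trace(b a b a b)   [square of b] = y^3*z^2 - x*y^2*z - y^3 - 2*y*z^2 + x*z + 3*y
so trace(b^4 a b^-1 a) = trace(a b^4 a)*trace(b) - trace(a b^4 a b)   [inverse elimination on b] = x*y^4*z - x^2*y^3 - y^5 - y^3*z^2 - x*y^2*z + x^2*y + 5*y^3 + 2*y*z^2 - x*z - 5*y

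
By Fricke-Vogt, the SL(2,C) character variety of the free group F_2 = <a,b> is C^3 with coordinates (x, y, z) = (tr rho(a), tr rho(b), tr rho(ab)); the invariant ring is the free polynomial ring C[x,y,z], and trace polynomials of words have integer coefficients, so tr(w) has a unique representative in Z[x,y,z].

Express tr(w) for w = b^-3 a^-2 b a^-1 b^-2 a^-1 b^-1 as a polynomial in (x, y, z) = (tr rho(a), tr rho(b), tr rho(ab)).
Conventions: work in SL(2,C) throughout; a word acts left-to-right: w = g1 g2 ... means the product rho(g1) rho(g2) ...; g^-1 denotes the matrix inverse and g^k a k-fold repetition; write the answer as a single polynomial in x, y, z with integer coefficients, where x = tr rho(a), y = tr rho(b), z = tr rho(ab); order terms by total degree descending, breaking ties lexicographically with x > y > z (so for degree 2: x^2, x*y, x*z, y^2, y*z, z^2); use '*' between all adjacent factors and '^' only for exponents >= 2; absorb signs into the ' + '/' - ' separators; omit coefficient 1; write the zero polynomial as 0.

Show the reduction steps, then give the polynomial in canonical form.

x^2*y^5*z^2 - 2*x^3*y^4*z - x*y^6*z - x*y^4*z^3 + x^4*y^3 + x^2*y^5 + 2*x^3*y^2*z + 5*x*y^4*z + 2*x*y^2*z^3 - x^4*y - 5*x^2*y^3 - 3*x^2*y*z^2 - y^3*z^2 + x^3*z - 3*x*y^2*z + 4*x^2*y + y*z^2 - 2*x*z + y

next, tr(b^-1) = tr(b) = y
and tr(b^-2) = tr(b^-1) tr(b) - tr(1) = y^2 - 2
tr(b^-1 a) = tr(a) tr(b) - tr(a b) = x*y - z
and tr(b^-2 a) = tr(b^-1 a) tr(b) - tr(b^-1 a b) = x*y^2 - y*z - x
tr(b^-2 a^-1) = tr(b^-2) tr(a) - tr(b^-2 a) = y*z - x
and tr(b^-2 a^-2) = tr(b^-2 a^-1) tr(a) - tr(b^-2) = x*y*z - x^2 - y^2 + 2
next, tr(b a b a) = tr(b a) tr(b a) - tr(1) = z^2 - 2
and tr(a^-1 b a b) = tr(b a b) tr(a) - tr(b a b a) = x*y*z - x^2 - z^2 + 2
next, tr(b^-1 a^-1 b a) = tr(a^-1 b a) tr(b) - tr(a^-1 b a b) = -x*y*z + x^2 + y^2 + z^2 - 2
tr(b^-2 a^-1 b a) = tr(b^-1 a^-1 b a) tr(b) - tr(b^-1 a^-1 b a b) = -x*y^2*z + x^2*y + y^3 + y*z^2 - 3*y
tr(a^-1 b a b^-3) = tr(b^-2 a^-1 b a) tr(b) - tr(b^-2 a^-1 b a b) = -x*y^3*z + x^2*y^2 + y^4 + y^2*z^2 + x*y*z - x^2 - 4*y^2 - z^2 + 2
tr(b^-3 a^-2 b a) = tr(a^-1 b a b^-3) tr(a) - tr(a^-1 b a b^-3 a) = -x^2*y^3*z + x^3*y^2 + x*y^4 + x*y^2*z^2 + x^2*y*z - x^3 - 5*x*y^2 - x*z^2 + y*z + 3*x
tr(b^-3 a^-2 b a^-1) = tr(b^-3 a^-2 b) tr(a) - tr(b^-3 a^-2 b a) = x^2*y^3*z - x^3*y^2 - x*y^4 - x*y^2*z^2 + 4*x*y^2 + x*z^2 - y*z - x
and tr(b^-2 a^-2 b a^-2 b^-1) = tr(b^-3 a^-2 b a^-1) tr(a) - tr(b^-3 a^-2 b) = x^3*y^3*z - x^4*y^2 - x^2*y^4 - x^2*y^2*z^2 + 4*x^2*y^2 + x^2*z^2 - 2*x*y*z + y^2 - 2
tr(a^-2) = tr(a^-1) tr(a) - tr(1) = x^2 - 2
and tr(a^-2 b) = tr(b a^-1) tr(a) - tr(b) = x^2*y - x*z - y
tr(a^-2 b^-1) = tr(a^-2) tr(b) - tr(a^-2 b) = x*z - y
tr(b^-1 a b a^-2) = tr(a^-1 b^-1 a b) tr(a) - tr(a^-1 b^-1 a b a) = -x^2*y*z + x^3 + x*y^2 + x*z^2 - 3*x
tr(b a^-2 b^-2 a) = tr(b^-1 a b a^-2) tr(b) - tr(b^-1 a b a^-2 b) = -x^2*y^2*z + x^3*y + x*y^3 + x*y*z^2 - 4*x*y + z
tr(b a^-2 b^-2 a^-1) = tr(b a^-2 b^-2) tr(a) - tr(b a^-2 b^-2 a) = x^2*y^2*z - x^3*y - x*y^3 - x*y*z^2 + x^2*z + 3*x*y - z
tr(b^-2 a^-2 b a^-2) = tr(b a^-2 b^-2 a^-1) tr(a) - tr(b a^-2 b^-2) = x^3*y^2*z - x^4*y - x^2*y^3 - x^2*y*z^2 + x^3*z + 3*x^2*y - 2*x*z + y
next, tr(a^-1 b^-4 a^-2 b a^-1) = tr(b^-2 a^-2 b a^-2 b^-1) tr(b) - tr(b^-2 a^-2 b a^-2) = x^3*y^4*z - x^4*y^3 - x^2*y^5 - x^2*y^3*z^2 - x^3*y^2*z + x^4*y + 5*x^2*y^3 + 2*x^2*y*z^2 - x^3*z - 2*x*y^2*z - 3*x^2*y + y^3 + 2*x*z - 3*y
next, tr(a b^2 a^-1 b^-2) = tr(a b^2 a^-1 b^-1) tr(b) - tr(a b^2 a^-1) = -x*y^3*z + x^2*y^2 + y^4 + y^2*z^2 - 4*y^2 + 2
tr(b^2 a^-1 b^-3 a) = tr(a b^2 a^-1 b^-2) tr(b) - tr(a b^2 a^-1 b^-1) = -x*y^4*z + x^2*y^3 + y^5 + y^3*z^2 + x*y^2*z - x^2*y - 5*y^3 - y*z^2 + 5*y
tr(b^-1 a^-1 b^2 a^-1 b^-2) = tr(b^2 a^-1 b^-3) tr(a) - tr(b^2 a^-1 b^-3 a) = x*y^4*z - x^2*y^3 - y^5 - y^3*z^2 - x*y^2*z + x^2*y + 5*y^3 + y*z^2 + x*z - 5*y
tr(a^-1 b^2 a^-1) = tr(a^-1 b^2) tr(a) - tr(a^-1 b^2 a) = x^2*y^2 - x*y*z - x^2 - y^2 + 2
tr(b^3) = tr(b) tr(b^2) - tr(b) = y^3 - 3*y
and tr(b^3 a) = tr(b) tr(b a b) - tr(b a) = y^2*z - x*y - z
tr(b^2 a^-1 b) = tr(b^3) tr(a) - tr(b^3 a) = x*y^3 - y^2*z - 2*x*y + z
tr(b a b^2 a) = tr(b) tr(a b a b) - tr(a b a) = y*z^2 - x*z - y
tr(b^2 a^-1 b a) = tr(b a b^2) tr(a) - tr(b a b^2 a) = x*y^2*z - x^2*y - y*z^2 + y
tr(a^-1 b^2 a^-1 b) = tr(b^2 a^-1 b) tr(a) - tr(b^2 a^-1 b a) = x^2*y^3 - 2*x*y^2*z - x^2*y + y*z^2 + x*z - y
next, tr(a^-1 b^2 a^-1 b^-1) = tr(a^-1 b^2 a^-1) tr(b) - tr(a^-1 b^2 a^-1 b) = x*y^2*z - y^3 - y*z^2 - x*z + 3*y
next, tr(b^-1 a^-1 b^2 a^-1 b^-1) = tr(a^-1 b^2 a^-1 b^-1) tr(b) - tr(a^-1 b^2 a^-1) = x*y^3*z - x^2*y^2 - y^4 - y^2*z^2 + x^2 + 4*y^2 - 2
next, tr(b a^-1 b^-4 a^-1 b) = tr(b^-1 a^-1 b^2 a^-1 b^-2) tr(b) - tr(b^-1 a^-1 b^2 a^-1 b^-1) = x*y^5*z - x^2*y^4 - y^6 - y^4*z^2 - 2*x*y^3*z + 2*x^2*y^2 + 6*y^4 + 2*y^2*z^2 + x*y*z - x^2 - 9*y^2 + 2
tr(a b a^-1 b^-2) = tr(b^-2 a b) tr(a) - tr(b^-2 a b a) = -x*y^2*z + x^2*y + y^3 + y*z^2 - 3*y
next, tr(b a b a b a) = tr(b a) tr(b a b a) - tr(b^-1 a^-1) = z^3 - 3*z
tr(a b a b a^-1 b) = tr(b a b a b) tr(a) - tr(b a b a b a) = x*y*z^2 - x^2*z - z^3 - x*y + 3*z
tr(b^-1 a b a b a^-1) = tr(a b a b a^-1) tr(b) - tr(a b a b a^-1 b) = -x*y*z^2 + x^2*z + y^2*z + z^3 - 3*z
tr(b^-1 a b a b a^-1 b^-1) = tr(b^-1 a b a b a^-1) tr(b) - tr(b^-1 a b a b a^-1 b) = -x*y^2*z^2 + x^2*y*z + y^3*z + y*z^3 - 4*y*z + x
tr(b a b a^-1 b^-3 a) = tr(b^-1 a b a b a^-1 b^-1) tr(b) - tr(b^-1 a b a b a^-1) = -x*y^3*z^2 + x^2*y^2*z + y^4*z + y^2*z^3 + x*y*z^2 - x^2*z - 5*y^2*z - z^3 + x*y + 3*z
tr(a^-1 b a b a^-1 b^-3) = tr(b a b a^-1 b^-3) tr(a) - tr(b a b a^-1 b^-3 a) = x*y^3*z^2 - 2*x^2*y^2*z - y^4*z - y^2*z^3 + x^3*y + x*y^3 + x^2*z + 5*y^2*z + z^3 - 4*x*y - 3*z
tr(a^-1 b a b a^-1 b^-2) = tr(b a b a^-1 b^-2) tr(a) - tr(b a b a^-1 b^-2 a) = x*y^2*z^2 - 2*x^2*y*z - y^3*z - y*z^3 + x^3 + x*y^2 + x*z^2 + 4*y*z - 3*x
and tr(b a^-1 b^-4 a^-1 b a) = tr(a^-1 b a b a^-1 b^-3) tr(b) - tr(a^-1 b a b a^-1 b^-2) = x*y^4*z^2 - 2*x^2*y^3*z - y^5*z - y^3*z^3 + x^3*y^2 + x*y^4 - x*y^2*z^2 + 3*x^2*y*z + 6*y^3*z + 2*y*z^3 - x^3 - 5*x*y^2 - x*z^2 - 7*y*z + 3*x
and tr(a^-1 b a^-1 b a^-1 b^-4) = tr(b a^-1 b^-4 a^-1 b) tr(a) - tr(b a^-1 b^-4 a^-1 b a) = x^2*y^5*z - x^3*y^4 - x*y^6 - 2*x*y^4*z^2 + y^5*z + y^3*z^3 + x^3*y^2 + 5*x*y^4 + 3*x*y^2*z^2 - 2*x^2*y*z - 6*y^3*z - 2*y*z^3 - 4*x*y^2 + x*z^2 + 7*y*z - x
next, tr(b^-2 a^-1 b a^-1) = tr(b^-2 a^-1 b) tr(a) - tr(b^-2 a^-1 b a) = x*y^2*z - x^2*y - y^3 - y*z^2 + x*z + 3*y
and tr(a^-1 b a^-1 b) = tr(b a^-1 b) tr(a) - tr(b a^-1 b a) = x^2*y^2 - 2*x*y*z + z^2 - 2
next, tr(b^-1 a^-1 b a^-1) = tr(a^-1 b a^-1) tr(b) - tr(a^-1 b a^-1 b) = x*y*z - y^2 - z^2 + 2
tr(a^-1 b a^-1 b^-3) = tr(b^-2 a^-1 b a^-1) tr(b) - tr(b^-2 a^-1 b a^-1 b) = x*y^3*z - x^2*y^2 - y^4 - y^2*z^2 + 4*y^2 + z^2 - 2
next, tr(a^-1 b^-4 a^-2 b a^-1 b) = tr(a^-1 b a^-1 b a^-1 b^-4) tr(a) - tr(a^-1 b a^-1 b a^-1 b^-4 a) = x^3*y^5*z - x^4*y^4 - x^2*y^6 - 2*x^2*y^4*z^2 + x*y^5*z + x*y^3*z^3 + x^4*y^2 + 5*x^2*y^4 + 3*x^2*y^2*z^2 - 2*x^3*y*z - 7*x*y^3*z - 2*x*y*z^3 - 3*x^2*y^2 + x^2*z^2 + y^4 + y^2*z^2 + 7*x*y*z - x^2 - 4*y^2 - z^2 + 2
and tr(b^-1 a^-1 b^-4 a^-2 b a^-1) = tr(a^-1 b^-4 a^-2 b a^-1) tr(b) - tr(a^-1 b^-4 a^-2 b a^-1 b) = x^2*y^4*z^2 - x^3*y^3*z - x*y^5*z - x*y^3*z^3 - x^2*y^2*z^2 + x^3*y*z + 5*x*y^3*z + 2*x*y*z^3 - x^2*z^2 - y^2*z^2 - 5*x*y*z + x^2 + y^2 + z^2 - 2
tr(b^-3 a^-2 b a^-1 b^-2 a^-1 b^-1) = tr(b^-1 a^-1 b^-4 a^-2 b a^-1) tr(b) - tr(b^-1 a^-1 b^-4 a^-2 b a^-1 b) = x^2*y^5*z^2 - 2*x^3*y^4*z - x*y^6*z - x*y^4*z^3 + x^4*y^3 + x^2*y^5 + 2*x^3*y^2*z + 5*x*y^4*z + 2*x*y^2*z^3 - x^4*y - 5*x^2*y^3 - 3*x^2*y*z^2 - y^3*z^2 + x^3*z - 3*x*y^2*z + 4*x^2*y + y*z^2 - 2*x*z + y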